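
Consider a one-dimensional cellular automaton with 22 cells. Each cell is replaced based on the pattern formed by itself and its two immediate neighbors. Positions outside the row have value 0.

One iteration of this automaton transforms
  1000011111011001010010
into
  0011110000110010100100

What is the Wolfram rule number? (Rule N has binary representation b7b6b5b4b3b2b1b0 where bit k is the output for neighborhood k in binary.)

43

position 6: 111 → 0  (bit 7 = 0)
position 9: 110 → 0  (bit 6 = 0)
position 10: 101 → 1  (bit 5 = 1)
position 1: 100 → 0  (bit 4 = 0)
position 5: 011 → 1  (bit 3 = 1)
position 0: 010 → 0  (bit 2 = 0)
position 4: 001 → 1  (bit 1 = 1)
position 2: 000 → 1  (bit 0 = 1)
bits b7..b0 = 00101011 = 43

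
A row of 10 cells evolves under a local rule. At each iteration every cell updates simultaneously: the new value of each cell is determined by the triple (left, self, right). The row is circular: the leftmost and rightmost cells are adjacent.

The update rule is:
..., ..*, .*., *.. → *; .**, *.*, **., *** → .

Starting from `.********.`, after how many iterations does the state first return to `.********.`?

*........*
.********.

2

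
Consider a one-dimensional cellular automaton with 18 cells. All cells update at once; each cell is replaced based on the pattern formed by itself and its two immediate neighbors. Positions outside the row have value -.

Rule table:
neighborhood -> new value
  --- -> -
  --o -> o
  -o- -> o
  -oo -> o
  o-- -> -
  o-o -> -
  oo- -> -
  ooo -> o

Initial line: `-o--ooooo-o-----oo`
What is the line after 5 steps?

o-oo--oo---oo-----

oo-ooooo--o----oo-
o--oooo--oo---oo--
o-oooo--oo---oo---
o-ooo--oo---oo----
o-oo--oo---oo-----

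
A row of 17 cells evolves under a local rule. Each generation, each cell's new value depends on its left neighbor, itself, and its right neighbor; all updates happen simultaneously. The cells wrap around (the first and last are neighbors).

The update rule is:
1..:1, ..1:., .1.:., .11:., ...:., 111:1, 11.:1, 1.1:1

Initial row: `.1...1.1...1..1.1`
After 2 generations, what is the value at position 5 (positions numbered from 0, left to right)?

1.1...1.1...1..1.
.1.1...1.1...1..1
position 5 holds .

.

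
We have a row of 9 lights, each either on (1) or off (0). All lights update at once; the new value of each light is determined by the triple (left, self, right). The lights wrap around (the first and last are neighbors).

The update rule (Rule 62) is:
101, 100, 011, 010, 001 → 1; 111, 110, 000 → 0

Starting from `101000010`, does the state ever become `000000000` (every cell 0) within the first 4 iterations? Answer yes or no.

iteration 1: 111100111
iteration 2: 000011100
iteration 3: 000110010
iteration 4: 001101111
iteration 4 is 001101111, still not uniform 0

no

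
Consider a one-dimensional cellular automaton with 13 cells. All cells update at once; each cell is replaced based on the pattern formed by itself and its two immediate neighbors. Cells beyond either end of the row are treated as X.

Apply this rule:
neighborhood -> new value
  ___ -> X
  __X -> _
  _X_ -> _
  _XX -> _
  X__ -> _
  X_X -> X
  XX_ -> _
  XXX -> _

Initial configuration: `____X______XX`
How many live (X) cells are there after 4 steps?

1

step 1: _XX___XXXX___
step 2: X___X______X_
step 3: __X___XXXX__X
step 4: ____X________
count of X: 1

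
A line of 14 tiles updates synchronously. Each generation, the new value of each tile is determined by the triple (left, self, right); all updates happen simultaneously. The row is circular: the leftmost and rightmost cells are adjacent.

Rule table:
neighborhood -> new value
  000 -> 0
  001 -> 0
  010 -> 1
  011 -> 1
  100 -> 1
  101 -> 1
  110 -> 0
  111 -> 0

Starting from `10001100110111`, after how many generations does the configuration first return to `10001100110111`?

14

generation 1: 01001010101100
generation 2: 01101111111010
generation 3: 01011000000111
generation 4: 11110100000100
generation 5: 10001110000110
generation 6: 11001001000101
generation 7: 00101101100111
generation 8: 10111011010100
generation 9: 11100110111110
generation 10: 10010101100001
generation 11: 01011111010001
generation 12: 11110000111001
generation 13: 00001000100101
generation 14: 10001100110111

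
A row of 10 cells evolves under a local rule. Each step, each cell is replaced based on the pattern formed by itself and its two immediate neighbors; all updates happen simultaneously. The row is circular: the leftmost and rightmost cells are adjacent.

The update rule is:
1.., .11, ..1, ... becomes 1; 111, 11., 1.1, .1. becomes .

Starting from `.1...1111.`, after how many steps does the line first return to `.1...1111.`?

1.1111...1
..1...1111
11.1111...
1..1...111
.11.1111..
11..1...11
..11.1111.
111..1...1
...11.1111
1111..1...
1...11.111
.1111..1..
11...11.11
..1111..1.
111...11.1
...1111..1
1111...11.
1...1111..
.1111...11
.1...1111.

20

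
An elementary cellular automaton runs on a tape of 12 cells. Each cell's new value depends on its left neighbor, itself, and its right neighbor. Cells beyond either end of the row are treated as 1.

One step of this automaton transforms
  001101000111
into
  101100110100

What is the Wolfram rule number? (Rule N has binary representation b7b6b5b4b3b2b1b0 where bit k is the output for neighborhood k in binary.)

89

position 10: 111 → 0  (bit 7 = 0)
position 3: 110 → 1  (bit 6 = 1)
position 4: 101 → 0  (bit 5 = 0)
position 0: 100 → 1  (bit 4 = 1)
position 2: 011 → 1  (bit 3 = 1)
position 5: 010 → 0  (bit 2 = 0)
position 1: 001 → 0  (bit 1 = 0)
position 7: 000 → 1  (bit 0 = 1)
bits b7..b0 = 01011001 = 89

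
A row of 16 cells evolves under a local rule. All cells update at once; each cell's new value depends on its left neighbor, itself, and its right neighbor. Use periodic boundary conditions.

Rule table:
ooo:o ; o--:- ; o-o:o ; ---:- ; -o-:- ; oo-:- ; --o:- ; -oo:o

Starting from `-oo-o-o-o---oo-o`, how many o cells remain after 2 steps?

6

step 1: oo-o-o-o----o-o-
step 2: o-o-o-o------o-o
count of o: 6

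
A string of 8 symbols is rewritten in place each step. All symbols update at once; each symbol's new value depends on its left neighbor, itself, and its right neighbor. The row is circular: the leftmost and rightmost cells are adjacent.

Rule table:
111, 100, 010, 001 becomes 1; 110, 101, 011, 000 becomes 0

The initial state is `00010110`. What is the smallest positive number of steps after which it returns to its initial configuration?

step 1: 00110001
step 2: 11001011
step 3: 10111001
step 4: 00010110

4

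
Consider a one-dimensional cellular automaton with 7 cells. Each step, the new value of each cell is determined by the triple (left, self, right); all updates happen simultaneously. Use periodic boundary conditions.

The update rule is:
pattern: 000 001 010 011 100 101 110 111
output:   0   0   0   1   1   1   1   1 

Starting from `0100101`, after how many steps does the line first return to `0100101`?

1010010
0101001
1010100
0101010
0010101
1001010
0100101

7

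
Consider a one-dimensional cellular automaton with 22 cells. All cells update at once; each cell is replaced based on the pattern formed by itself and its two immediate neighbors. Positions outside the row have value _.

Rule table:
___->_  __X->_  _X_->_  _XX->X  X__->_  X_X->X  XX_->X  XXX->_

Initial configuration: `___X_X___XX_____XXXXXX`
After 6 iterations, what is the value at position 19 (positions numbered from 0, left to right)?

_

____X____XX_____X____X
_________XX___________
_________XX___________  (fixed point — unchanged through iteration 6)
position 19 holds _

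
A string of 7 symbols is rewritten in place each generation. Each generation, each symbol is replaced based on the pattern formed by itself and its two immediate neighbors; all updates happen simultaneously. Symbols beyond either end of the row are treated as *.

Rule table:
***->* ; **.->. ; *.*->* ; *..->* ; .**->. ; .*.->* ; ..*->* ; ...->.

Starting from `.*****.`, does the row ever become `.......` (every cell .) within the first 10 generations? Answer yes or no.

no

*.***.*
.*.*.*.
*******
*******  (fixed point — unchanged through generation 10)
generation 10 is *******, still not uniform .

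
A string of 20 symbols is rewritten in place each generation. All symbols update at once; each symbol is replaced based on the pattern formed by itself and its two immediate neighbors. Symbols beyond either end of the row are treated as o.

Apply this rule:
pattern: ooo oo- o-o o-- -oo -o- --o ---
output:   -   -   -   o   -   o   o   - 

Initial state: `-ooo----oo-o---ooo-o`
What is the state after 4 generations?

generation 1: ----o--o---oo-o-----
generation 2: o--oooooo-o---oo---o
generation 3: -oo-------oo-o--o-o-
generation 4: ---o-----o---oooo-o-

---o-----o---oooo-o-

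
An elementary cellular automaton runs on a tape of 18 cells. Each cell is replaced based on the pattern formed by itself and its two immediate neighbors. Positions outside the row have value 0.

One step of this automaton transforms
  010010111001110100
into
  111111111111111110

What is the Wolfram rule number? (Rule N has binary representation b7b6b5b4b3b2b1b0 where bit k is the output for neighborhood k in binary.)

position 7: 111 → 1  (bit 7 = 1)
position 8: 110 → 1  (bit 6 = 1)
position 5: 101 → 1  (bit 5 = 1)
position 2: 100 → 1  (bit 4 = 1)
position 6: 011 → 1  (bit 3 = 1)
position 1: 010 → 1  (bit 2 = 1)
position 0: 001 → 1  (bit 1 = 1)
position 17: 000 → 0  (bit 0 = 0)
bits b7..b0 = 11111110 = 254

254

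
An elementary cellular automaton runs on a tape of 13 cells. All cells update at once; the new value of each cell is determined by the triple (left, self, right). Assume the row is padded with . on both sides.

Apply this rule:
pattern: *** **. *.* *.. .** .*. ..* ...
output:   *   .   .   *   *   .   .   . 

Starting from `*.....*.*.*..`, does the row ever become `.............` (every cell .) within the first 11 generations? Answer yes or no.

no

.*.........*.
..*.........*
...*.........
....*........
.....*.......
......*......
.......*.....
........*....
.........*...
..........*..
...........*.
generation 11 is ...........*., still not uniform .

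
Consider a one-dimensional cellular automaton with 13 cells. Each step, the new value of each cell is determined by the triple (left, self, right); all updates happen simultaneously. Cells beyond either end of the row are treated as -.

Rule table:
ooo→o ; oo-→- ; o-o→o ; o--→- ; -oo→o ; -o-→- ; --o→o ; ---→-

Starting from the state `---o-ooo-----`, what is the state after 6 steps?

--o-ooo------
-o-ooo-------
o-ooo--------
-ooo---------
ooo----------
oo-----------

oo-----------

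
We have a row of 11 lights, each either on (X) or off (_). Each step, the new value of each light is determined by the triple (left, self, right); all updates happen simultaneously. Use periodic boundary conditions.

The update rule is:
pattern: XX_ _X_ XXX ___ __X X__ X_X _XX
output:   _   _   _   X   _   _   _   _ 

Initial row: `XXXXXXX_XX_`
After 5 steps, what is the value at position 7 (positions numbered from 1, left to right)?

___________
XXXXXXXXXXX
___________  (repeats step 1; period 2)
step 5: ___________
position 7 holds _

_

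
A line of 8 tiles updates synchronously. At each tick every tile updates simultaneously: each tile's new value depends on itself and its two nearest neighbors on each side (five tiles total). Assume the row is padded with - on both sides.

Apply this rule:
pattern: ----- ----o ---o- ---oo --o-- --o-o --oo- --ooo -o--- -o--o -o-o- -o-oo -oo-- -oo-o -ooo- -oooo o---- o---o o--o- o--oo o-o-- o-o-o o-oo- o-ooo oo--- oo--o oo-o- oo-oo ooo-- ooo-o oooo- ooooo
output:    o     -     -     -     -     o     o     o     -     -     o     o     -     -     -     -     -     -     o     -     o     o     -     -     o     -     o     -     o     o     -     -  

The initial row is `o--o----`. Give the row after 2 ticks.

--o---oo
------o-

------o-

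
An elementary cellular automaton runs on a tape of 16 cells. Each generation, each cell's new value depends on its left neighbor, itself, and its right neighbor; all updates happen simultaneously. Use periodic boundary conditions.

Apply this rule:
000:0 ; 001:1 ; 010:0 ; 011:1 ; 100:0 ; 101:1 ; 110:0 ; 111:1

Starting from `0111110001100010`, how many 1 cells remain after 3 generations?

8

generation 1: 1111100011000100
generation 2: 1111000110001001
generation 3: 1110001100010011
count of 1: 8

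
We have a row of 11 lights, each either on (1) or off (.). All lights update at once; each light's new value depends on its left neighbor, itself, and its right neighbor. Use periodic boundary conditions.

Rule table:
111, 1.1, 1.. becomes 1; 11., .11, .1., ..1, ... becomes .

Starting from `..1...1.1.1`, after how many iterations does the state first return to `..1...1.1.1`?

11

iteration 1: 1..1...1.1.
iteration 2: .1..1...1.1
iteration 3: 1.1..1...1.
iteration 4: .1.1..1...1
iteration 5: 1.1.1..1...
iteration 6: .1.1.1..1..
iteration 7: ..1.1.1..1.
iteration 8: ...1.1.1..1
iteration 9: 1...1.1.1..
iteration 10: .1...1.1.1.
iteration 11: ..1...1.1.1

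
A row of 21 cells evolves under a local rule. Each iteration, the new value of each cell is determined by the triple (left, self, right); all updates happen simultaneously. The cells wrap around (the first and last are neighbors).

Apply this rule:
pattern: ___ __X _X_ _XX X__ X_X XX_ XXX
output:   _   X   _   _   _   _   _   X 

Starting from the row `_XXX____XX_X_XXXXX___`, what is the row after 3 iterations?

X_X____X______XXX____
______X______X_X____X
_____X______X______X_

_____X______X______X_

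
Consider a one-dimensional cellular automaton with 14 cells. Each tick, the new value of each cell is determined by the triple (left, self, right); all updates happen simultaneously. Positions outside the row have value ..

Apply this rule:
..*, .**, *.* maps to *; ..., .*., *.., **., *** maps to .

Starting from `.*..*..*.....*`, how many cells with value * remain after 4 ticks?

3

tick 1: *..*..*.....*.
tick 2: ..*..*.....*..
tick 3: .*..*.....*...
tick 4: *..*.....*....
count of *: 3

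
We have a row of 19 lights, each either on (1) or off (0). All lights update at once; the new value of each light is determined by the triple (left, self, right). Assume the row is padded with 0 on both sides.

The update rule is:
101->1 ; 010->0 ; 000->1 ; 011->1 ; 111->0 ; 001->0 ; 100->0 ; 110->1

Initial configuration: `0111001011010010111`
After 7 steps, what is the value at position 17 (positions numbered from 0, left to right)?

1

0101000111100001101
0010010100101101110
1000001000011111010
0011100011010001100
1010101011100101101
0101010110100011110
0010101111001010010
position 17 holds 1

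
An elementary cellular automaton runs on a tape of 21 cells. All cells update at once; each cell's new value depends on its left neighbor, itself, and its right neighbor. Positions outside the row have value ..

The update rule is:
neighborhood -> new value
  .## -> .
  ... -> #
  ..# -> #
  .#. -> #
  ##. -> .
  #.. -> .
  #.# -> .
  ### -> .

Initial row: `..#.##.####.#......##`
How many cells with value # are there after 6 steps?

9

step 1: ###.........#.#####..
step 2: ....#########.......#
step 3: ####..........#######
step 4: .....#########.......
step 5: #####..........######
step 6: ......#########......
count of #: 9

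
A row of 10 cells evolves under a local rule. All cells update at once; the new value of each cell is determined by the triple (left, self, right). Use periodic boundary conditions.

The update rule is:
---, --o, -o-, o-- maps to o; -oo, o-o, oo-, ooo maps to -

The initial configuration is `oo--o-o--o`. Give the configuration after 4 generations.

oo-------o

--ooo-ooo-
oo-------o
--ooooooo-
oo-------o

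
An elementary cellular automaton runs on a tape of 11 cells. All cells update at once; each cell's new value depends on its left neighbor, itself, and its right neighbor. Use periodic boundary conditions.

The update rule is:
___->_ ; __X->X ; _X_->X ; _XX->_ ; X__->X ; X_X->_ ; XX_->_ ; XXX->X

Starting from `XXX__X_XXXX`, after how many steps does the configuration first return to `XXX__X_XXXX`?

31

XX_XXX__XXX
X___X_XX_XX
_X_XX_____X
_X___X___XX
_XX_XXX_X__
X____X__XX_
XX__XXXX___
__XX_XX_X_X
XX______X_X
X_X____XX__
X_XX__X__XX
____XXXXX_X
X__X_XXX__X
_XXX__X_XX_
X_X_XXX___X
__X__X_X_X_
_XXXXX_X_XX
__XXX__X___
_X_X_XXXX__
XX_X__XX_X_
___XXX___X_
__X_X_X_XXX
XXX_X_X__X_
_X__X_XXXX_
XXXXX__XX_X
XXXX_XX____
_XX____X__X
___X__XXXXX
X_XXXX_XXX_
X__XX___X__
XXX__X_XXXX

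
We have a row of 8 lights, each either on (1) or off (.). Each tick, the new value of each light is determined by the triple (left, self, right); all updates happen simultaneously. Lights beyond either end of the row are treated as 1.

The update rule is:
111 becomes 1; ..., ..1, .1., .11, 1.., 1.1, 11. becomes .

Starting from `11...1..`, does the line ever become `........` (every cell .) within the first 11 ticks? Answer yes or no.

tick 1: 1.......
tick 2: ........
all cells are . at tick 2

yes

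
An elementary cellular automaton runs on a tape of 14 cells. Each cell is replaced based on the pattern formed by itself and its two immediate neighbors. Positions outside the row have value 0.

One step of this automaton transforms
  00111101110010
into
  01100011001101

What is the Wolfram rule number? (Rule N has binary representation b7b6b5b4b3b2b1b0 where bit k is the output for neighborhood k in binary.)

position 3: 111 → 0  (bit 7 = 0)
position 5: 110 → 0  (bit 6 = 0)
position 6: 101 → 1  (bit 5 = 1)
position 10: 100 → 1  (bit 4 = 1)
position 2: 011 → 1  (bit 3 = 1)
position 12: 010 → 0  (bit 2 = 0)
position 1: 001 → 1  (bit 1 = 1)
position 0: 000 → 0  (bit 0 = 0)
bits b7..b0 = 00111010 = 58

58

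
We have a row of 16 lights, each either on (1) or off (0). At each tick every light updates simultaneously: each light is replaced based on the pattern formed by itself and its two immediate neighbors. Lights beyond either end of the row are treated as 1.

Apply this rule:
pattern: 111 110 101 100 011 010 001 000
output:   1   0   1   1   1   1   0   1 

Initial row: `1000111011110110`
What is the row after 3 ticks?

0110110111101101
1101101111011011
1011011110110111

1011011110110111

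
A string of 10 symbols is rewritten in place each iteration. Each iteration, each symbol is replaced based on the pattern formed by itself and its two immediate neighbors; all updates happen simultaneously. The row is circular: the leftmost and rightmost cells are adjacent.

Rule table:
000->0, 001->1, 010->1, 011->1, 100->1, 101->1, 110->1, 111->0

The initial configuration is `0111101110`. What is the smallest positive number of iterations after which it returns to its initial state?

iteration 1: 1100111011
iteration 2: 0111101110

2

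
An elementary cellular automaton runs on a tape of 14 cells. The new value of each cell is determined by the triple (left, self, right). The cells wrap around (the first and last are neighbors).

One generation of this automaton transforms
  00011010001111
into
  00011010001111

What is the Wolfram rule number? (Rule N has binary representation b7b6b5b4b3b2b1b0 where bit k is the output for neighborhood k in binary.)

204

position 11: 111 → 1  (bit 7 = 1)
position 4: 110 → 1  (bit 6 = 1)
position 5: 101 → 0  (bit 5 = 0)
position 0: 100 → 0  (bit 4 = 0)
position 3: 011 → 1  (bit 3 = 1)
position 6: 010 → 1  (bit 2 = 1)
position 2: 001 → 0  (bit 1 = 0)
position 1: 000 → 0  (bit 0 = 0)
bits b7..b0 = 11001100 = 204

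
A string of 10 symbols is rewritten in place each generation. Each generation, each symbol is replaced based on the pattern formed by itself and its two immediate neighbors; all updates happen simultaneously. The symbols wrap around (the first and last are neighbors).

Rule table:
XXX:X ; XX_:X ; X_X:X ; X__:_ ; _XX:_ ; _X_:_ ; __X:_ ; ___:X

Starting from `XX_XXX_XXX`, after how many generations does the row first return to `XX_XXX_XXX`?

10

XXX_XXX_XX
XXXX_XXX_X
XXXXX_XXX_
_XXXXX_XXX
X_XXXXX_XX
XX_XXXXX_X
XXX_XXXXX_
_XXX_XXXXX
X_XXX_XXXX
XX_XXX_XXX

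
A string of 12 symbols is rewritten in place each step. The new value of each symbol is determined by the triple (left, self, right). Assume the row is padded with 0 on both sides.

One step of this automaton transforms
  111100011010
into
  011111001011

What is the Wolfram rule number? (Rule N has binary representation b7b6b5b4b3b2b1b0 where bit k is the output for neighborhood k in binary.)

213

position 1: 111 → 1  (bit 7 = 1)
position 3: 110 → 1  (bit 6 = 1)
position 9: 101 → 0  (bit 5 = 0)
position 4: 100 → 1  (bit 4 = 1)
position 0: 011 → 0  (bit 3 = 0)
position 10: 010 → 1  (bit 2 = 1)
position 6: 001 → 0  (bit 1 = 0)
position 5: 000 → 1  (bit 0 = 1)
bits b7..b0 = 11010101 = 213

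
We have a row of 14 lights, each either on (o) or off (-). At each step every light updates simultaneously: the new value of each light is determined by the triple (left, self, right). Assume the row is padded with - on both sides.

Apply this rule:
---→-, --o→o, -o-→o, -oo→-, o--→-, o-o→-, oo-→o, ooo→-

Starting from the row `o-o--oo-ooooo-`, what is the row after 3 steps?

step 1: o-o-o-o-----o-
step 2: o-o-o-o----oo-
step 3: o-o-o-o---o-o-

o-o-o-o---o-o-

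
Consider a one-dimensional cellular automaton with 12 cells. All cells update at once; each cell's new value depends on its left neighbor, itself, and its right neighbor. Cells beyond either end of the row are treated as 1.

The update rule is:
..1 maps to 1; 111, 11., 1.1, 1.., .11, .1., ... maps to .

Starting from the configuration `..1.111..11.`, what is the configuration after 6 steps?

.1......1...
.......1...1
......1...1.
.....1...1..
....1...1..1
...1...1..1.

...1...1..1.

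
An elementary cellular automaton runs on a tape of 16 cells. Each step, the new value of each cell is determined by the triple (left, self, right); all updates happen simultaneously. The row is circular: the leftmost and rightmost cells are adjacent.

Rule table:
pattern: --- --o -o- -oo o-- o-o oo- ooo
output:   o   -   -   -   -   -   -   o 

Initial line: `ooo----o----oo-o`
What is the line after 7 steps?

oooo--o----ooo--

step 1: oo--oo---oo-----
step 2: -------o----ooo-
step 3: oooooo---oo--o--
step 4: -oooo--o--------
step 5: --oo-----ooooooo
step 6: -----ooo--ooooo-
step 7: oooo--o----ooo--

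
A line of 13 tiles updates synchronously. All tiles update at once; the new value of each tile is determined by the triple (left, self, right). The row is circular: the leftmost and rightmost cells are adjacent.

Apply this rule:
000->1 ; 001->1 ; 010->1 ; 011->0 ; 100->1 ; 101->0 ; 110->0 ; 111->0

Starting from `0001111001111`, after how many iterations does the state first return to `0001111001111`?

2

iteration 1: 1110000110000
iteration 2: 0001111001111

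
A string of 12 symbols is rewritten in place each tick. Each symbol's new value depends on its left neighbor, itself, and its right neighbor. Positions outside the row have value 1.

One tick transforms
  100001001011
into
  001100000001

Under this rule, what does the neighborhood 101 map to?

0

At position 9 the neighborhood is 101; the next row has 0 there.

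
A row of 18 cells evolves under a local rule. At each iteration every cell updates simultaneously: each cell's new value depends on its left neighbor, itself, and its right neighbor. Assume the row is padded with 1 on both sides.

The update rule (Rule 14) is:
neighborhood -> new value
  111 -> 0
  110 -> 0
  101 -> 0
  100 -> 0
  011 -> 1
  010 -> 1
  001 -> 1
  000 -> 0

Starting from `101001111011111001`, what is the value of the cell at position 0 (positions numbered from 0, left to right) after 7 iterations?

0

001011000010000011
011010000110000110
010010001100001100
010110011000011001
010100110000110011
010101100001100110
010101000011001100
position 0 holds 0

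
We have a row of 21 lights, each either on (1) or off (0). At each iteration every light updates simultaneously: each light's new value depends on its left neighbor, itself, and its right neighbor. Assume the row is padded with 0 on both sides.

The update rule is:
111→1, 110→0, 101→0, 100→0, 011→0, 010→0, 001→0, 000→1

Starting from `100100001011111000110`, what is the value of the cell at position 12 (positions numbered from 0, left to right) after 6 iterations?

iteration 1: 000001100001110010000
iteration 2: 111100001100100000111
iteration 3: 011001100000001110010
iteration 4: 000000001111100100000
iteration 5: 111111100111000001111
iteration 6: 011111000010011100110
position 12 holds 0

0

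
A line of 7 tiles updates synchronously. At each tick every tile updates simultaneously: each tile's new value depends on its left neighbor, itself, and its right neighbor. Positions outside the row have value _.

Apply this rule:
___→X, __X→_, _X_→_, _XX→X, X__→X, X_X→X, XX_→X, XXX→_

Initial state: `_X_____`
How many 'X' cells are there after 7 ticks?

5

tick 1: __XXXXX
tick 2: X_X___X
tick 3: _X_XX__
tick 4: __XXXXX  (repeats tick 1; period 3)
tick 7: __XXXXX
count of X: 5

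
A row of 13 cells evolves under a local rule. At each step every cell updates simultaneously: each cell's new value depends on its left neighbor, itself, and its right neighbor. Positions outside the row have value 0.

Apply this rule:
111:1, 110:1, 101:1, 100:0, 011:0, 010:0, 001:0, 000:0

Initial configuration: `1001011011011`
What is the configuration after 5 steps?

0000101101101
0000010110110
0000001011010
0000000101100
0000000010100

0000000010100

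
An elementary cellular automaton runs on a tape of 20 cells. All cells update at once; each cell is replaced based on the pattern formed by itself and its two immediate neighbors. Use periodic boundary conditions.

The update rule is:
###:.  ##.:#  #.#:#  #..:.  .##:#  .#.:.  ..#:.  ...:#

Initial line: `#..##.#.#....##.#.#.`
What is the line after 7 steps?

...###.#..##.###.#.#
.#.#.##...####.##.#.
..#.###.#.#..#####..
#..##.##.#...#...#.#
#..######..#...#..##
#..#....#....#....#.
.....##...##...##..#

.....##...##...##..#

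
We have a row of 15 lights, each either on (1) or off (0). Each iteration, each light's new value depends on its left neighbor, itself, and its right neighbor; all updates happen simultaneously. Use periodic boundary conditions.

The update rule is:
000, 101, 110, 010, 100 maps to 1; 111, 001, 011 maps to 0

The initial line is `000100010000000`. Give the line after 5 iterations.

110011111111100

110111011111111
011001100000000
001100111111111
100110000000001
110011111111100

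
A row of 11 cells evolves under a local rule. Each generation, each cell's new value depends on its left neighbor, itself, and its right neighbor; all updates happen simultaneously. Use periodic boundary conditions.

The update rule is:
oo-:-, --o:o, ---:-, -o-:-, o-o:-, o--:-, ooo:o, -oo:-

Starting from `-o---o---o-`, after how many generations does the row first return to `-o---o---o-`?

11

o---o---o--
---o---o--o
--o---o--o-
-o---o--o--
o---o--o---
---o--o---o
--o--o---o-
-o--o---o--
o--o---o---
--o---o---o
-o---o---o-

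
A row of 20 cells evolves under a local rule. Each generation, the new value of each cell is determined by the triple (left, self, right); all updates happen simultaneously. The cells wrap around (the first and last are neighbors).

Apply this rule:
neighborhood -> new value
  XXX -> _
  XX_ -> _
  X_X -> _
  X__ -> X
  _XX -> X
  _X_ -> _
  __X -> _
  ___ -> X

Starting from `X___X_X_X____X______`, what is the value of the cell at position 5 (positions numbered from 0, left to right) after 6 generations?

_XX______XXX__XXXXX_
_X_XXXXX_X__X_X____X
___X______X____XXX__
XX__XXXXX__XXX_X__XX
__X_X____X_X____X_X_
X____XXX____XXX____X
position 5 holds X

X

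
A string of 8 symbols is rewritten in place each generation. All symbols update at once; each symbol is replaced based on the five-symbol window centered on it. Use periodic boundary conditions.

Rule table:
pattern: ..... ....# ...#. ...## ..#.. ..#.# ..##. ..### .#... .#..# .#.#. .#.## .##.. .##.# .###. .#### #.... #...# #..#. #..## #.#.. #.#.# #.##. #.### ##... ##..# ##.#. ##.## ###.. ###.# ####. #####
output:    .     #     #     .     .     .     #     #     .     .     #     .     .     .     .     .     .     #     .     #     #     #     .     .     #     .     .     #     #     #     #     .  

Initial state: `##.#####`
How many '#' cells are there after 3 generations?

2

###.....
#.##..#.
#......#
count of #: 2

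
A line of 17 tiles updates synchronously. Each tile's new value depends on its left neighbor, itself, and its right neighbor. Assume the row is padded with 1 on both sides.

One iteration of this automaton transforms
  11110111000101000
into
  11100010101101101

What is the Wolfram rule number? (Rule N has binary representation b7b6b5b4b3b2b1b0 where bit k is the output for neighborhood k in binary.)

position 0: 111 → 1  (bit 7 = 1)
position 3: 110 → 0  (bit 6 = 0)
position 4: 101 → 0  (bit 5 = 0)
position 8: 100 → 1  (bit 4 = 1)
position 5: 011 → 0  (bit 3 = 0)
position 11: 010 → 1  (bit 2 = 1)
position 10: 001 → 1  (bit 1 = 1)
position 9: 000 → 0  (bit 0 = 0)
bits b7..b0 = 10010110 = 150

150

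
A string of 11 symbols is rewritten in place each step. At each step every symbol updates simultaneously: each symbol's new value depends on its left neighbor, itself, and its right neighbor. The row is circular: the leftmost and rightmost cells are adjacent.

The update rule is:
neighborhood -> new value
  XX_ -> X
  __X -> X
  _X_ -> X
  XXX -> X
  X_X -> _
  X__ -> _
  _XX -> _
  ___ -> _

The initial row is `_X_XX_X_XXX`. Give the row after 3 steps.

_X__X_X_X_X

_X__X_X__XX
_X_XX_X_X_X
_X__X_X_X_X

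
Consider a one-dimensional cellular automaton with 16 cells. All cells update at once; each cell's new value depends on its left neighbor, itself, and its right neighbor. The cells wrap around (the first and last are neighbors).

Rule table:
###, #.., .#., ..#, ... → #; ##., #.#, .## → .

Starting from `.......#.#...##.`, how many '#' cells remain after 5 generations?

generation 1: ########.####..#
generation 2: #######...##.##.
generation 3: .#####.###......
generation 4: #.###...#.######
generation 5: ...#.####..#####
count of #: 10

10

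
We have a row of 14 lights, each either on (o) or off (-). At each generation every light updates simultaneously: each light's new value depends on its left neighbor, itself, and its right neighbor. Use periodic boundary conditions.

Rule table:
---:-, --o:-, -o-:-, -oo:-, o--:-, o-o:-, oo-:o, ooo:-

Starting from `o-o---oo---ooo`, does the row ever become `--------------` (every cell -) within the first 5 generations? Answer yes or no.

generation 1: o------o------
generation 2: --------------
all cells are - at generation 2

yes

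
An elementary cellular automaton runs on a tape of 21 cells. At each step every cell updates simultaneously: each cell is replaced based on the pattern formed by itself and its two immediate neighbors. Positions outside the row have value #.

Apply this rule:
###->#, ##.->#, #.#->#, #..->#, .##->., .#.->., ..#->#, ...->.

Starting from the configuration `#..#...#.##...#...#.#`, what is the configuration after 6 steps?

###.#.#.#.##.#.#.#.#.
####.#.#.#.##.#.#.#.#
#####.#.#.#.##.#.#.#.
######.#.#.#.##.#.#.#
#######.#.#.#.##.#.#.
########.#.#.#.##.#.#

########.#.#.#.##.#.#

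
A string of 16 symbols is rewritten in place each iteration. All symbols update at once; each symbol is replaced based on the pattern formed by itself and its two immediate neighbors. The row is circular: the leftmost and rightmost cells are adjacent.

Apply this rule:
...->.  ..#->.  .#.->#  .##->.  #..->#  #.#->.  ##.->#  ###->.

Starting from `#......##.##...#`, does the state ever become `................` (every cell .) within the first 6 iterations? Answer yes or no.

no

##......#..##...
.##.....##..##..
..##.....##..##.
...##.....##..##
#...##.....##..#
##...##.....##..
iteration 6 is ##...##.....##.., still not uniform .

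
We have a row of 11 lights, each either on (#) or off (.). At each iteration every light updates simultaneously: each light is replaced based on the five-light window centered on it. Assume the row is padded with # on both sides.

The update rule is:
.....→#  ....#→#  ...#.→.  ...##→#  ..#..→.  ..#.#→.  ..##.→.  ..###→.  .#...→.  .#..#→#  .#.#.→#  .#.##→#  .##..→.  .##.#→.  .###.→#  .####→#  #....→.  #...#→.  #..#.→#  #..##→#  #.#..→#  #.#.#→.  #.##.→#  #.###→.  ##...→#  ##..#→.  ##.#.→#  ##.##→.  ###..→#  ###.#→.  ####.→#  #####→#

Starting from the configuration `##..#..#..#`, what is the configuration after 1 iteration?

##.#.##.##.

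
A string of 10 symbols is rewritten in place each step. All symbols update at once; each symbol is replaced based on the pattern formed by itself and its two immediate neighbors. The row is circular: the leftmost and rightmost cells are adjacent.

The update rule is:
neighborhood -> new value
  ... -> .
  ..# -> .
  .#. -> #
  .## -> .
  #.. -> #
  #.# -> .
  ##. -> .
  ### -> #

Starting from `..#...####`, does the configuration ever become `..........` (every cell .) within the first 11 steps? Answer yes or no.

no

#.##...##.
#...#.....
##..##....
..#...#...
..##..##..
....#...#.
....##..##
#.....#...
##....##..
..#.....#.
..##....##
step 11 is ..##....##, still not uniform .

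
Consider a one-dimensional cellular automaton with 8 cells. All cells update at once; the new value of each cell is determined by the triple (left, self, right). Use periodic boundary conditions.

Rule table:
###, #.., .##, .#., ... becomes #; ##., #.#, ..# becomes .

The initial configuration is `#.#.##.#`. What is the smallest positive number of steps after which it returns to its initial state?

2

step 1: ..#.#..#
step 2: #.#.##.#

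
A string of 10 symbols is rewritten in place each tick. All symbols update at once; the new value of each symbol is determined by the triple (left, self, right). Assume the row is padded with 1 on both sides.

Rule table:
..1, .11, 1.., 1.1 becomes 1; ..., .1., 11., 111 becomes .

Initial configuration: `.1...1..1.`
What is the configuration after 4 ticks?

1.1.1.11.1
.1.1.11.11
1.1.11.11.
.1.11.11.1

.1.11.11.1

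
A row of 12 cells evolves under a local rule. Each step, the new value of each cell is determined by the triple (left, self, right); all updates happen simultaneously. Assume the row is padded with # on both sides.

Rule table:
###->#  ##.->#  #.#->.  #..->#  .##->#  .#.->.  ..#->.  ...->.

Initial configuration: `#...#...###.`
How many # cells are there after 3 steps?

7

step 1: ##...#..###.
step 2: ###...#.###.
step 3: ####....###.
count of #: 7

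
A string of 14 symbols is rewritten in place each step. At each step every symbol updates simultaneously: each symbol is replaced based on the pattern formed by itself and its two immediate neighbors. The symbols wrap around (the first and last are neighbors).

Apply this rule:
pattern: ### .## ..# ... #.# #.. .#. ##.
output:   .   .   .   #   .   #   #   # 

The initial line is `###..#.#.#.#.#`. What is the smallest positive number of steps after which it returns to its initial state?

14

..##.#.#.#.#..
#..#.#.#.#.###
##.#.#.#.#....
.#.#.#.#.####.
.#.#.#.#....##
.#.#.#.####..#
.#.#.#....##.#
.#.#.####..#.#
.#.#....##.#.#
.#.####..#.#.#
.#....##.#.#.#
.####..#.#.#.#
....##.#.#.#.#
###..#.#.#.#.#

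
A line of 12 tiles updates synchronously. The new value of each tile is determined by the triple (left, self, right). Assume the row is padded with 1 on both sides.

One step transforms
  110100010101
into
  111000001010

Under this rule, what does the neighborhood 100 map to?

At position 4 the neighborhood is 100; the next row has 0 there.

0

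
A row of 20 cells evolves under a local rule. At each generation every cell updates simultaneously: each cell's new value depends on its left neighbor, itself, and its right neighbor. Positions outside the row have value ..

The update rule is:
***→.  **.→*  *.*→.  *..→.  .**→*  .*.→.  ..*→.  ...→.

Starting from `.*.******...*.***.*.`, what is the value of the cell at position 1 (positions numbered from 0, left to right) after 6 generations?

generation 1: ...*....*.....*.*...
generation 2: ....................
generation 3: ....................  (fixed point — unchanged through generation 6)
position 1 holds .

.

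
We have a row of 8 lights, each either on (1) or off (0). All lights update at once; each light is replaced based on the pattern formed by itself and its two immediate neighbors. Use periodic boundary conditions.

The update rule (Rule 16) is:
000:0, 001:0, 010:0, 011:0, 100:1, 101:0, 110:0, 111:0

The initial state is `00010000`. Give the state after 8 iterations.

00010000

00001000
00000100
00000010
00000001
10000000
01000000
00100000
00010000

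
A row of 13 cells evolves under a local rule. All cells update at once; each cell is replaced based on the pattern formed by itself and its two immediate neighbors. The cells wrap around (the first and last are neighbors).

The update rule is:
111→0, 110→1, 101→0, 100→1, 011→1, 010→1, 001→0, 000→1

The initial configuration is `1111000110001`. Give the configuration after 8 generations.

0101010110101

0001110111101
1101010100101
0101010110101
0101010110101  (fixed point — unchanged through generation 8)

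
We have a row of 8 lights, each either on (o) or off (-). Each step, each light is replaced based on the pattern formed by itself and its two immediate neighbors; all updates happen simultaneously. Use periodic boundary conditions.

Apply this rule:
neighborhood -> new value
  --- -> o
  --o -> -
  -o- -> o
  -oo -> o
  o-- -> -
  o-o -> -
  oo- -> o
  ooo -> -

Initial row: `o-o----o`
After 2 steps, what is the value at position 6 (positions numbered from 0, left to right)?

-

step 1: o-o-oo-o
step 2: o-o-oo-o
position 6 holds -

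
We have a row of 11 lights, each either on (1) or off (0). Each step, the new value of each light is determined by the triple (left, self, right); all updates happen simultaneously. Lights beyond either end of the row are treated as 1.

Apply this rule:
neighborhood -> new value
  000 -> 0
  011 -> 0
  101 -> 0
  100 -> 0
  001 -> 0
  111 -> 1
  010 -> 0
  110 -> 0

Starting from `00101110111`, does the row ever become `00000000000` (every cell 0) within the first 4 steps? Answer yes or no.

step 1: 00000100011
step 2: 00000000001
step 3: 00000000000
all cells are 0 at step 3

yes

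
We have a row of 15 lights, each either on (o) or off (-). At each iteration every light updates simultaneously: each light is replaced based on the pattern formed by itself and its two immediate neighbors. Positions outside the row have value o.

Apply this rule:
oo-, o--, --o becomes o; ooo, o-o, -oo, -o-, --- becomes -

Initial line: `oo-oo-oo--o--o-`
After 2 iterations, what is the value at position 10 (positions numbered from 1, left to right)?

-o--o--ooo-oo--
--oo-oo--o--ooo
position 10 holds o

o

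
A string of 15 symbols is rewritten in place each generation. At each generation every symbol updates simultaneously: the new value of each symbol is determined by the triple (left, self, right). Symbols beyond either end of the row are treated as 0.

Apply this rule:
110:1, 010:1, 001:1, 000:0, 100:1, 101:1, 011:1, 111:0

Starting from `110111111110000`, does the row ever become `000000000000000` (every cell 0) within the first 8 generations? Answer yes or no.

no

generation 1: 111100000011000
generation 2: 100110000111100
generation 3: 111111001100110
generation 4: 100001111111111
generation 5: 110011000000001
generation 6: 111111100000011
generation 7: 100000110000111
generation 8: 110001111001101
generation 8 is 110001111001101, still not uniform 0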